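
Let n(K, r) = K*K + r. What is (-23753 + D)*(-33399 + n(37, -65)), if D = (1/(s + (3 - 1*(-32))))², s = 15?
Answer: 381176261081/500 ≈ 7.6235e+8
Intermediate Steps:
n(K, r) = r + K² (n(K, r) = K² + r = r + K²)
D = 1/2500 (D = (1/(15 + (3 - 1*(-32))))² = (1/(15 + (3 + 32)))² = (1/(15 + 35))² = (1/50)² = 1/2500 ≈ 0.00040000)
(-23753 + D)*(-33399 + n(37, -65)) = (-23753 + 1/2500)*(-33399 + (-65 + 37²)) = -59382499*(-33399 + (-65 + 1369))/2500 = -59382499*(-33399 + 1304)/2500 = -59382499/2500*(-32095) = 381176261081/500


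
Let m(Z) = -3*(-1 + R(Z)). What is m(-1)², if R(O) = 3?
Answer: 36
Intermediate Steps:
m(Z) = -6 (m(Z) = -3*(-1 + 3) = -3*2 = -6)
m(-1)² = (-6)² = 36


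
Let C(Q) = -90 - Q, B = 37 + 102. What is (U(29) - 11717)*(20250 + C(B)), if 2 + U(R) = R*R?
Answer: -217788438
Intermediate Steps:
B = 139
U(R) = -2 + R² (U(R) = -2 + R*R = -2 + R²)
(U(29) - 11717)*(20250 + C(B)) = ((-2 + 29²) - 11717)*(20250 + (-90 - 1*139)) = ((-2 + 841) - 11717)*(20250 + (-90 - 139)) = (839 - 11717)*(20250 - 229) = -10878*20021 = -217788438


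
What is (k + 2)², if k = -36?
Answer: 1156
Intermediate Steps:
(k + 2)² = (-36 + 2)² = (-34)² = 1156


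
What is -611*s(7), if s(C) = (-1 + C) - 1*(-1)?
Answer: -4277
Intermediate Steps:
s(C) = C (s(C) = (-1 + C) + 1 = C)
-611*s(7) = -611*7 = -4277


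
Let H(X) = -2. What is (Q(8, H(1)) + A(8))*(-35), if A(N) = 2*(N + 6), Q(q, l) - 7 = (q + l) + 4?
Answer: -1575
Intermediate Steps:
Q(q, l) = 11 + l + q (Q(q, l) = 7 + ((q + l) + 4) = 7 + ((l + q) + 4) = 7 + (4 + l + q) = 11 + l + q)
A(N) = 12 + 2*N (A(N) = 2*(6 + N) = 12 + 2*N)
(Q(8, H(1)) + A(8))*(-35) = ((11 - 2 + 8) + (12 + 2*8))*(-35) = (17 + (12 + 16))*(-35) = (17 + 28)*(-35) = 45*(-35) = -1575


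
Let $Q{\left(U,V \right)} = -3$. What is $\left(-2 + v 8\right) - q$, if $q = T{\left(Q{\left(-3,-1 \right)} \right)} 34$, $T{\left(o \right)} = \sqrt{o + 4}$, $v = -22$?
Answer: $-212$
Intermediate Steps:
$T{\left(o \right)} = \sqrt{4 + o}$
$q = 34$ ($q = \sqrt{4 - 3} \cdot 34 = \sqrt{1} \cdot 34 = 1 \cdot 34 = 34$)
$\left(-2 + v 8\right) - q = \left(-2 - 176\right) - 34 = -178 - 34 = -212$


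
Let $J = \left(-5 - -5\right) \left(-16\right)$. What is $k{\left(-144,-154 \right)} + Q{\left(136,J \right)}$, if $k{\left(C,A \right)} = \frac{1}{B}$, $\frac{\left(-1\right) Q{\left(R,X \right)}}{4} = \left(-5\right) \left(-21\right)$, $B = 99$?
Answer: $- \frac{41579}{99} \approx -419.99$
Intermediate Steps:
$J = 0$ ($J = \left(-5 + 5\right) \left(-16\right) = 0 \left(-16\right) = 0$)
$Q{\left(R,X \right)} = -420$ ($Q{\left(R,X \right)} = - 4 \left(\left(-5\right) \left(-21\right)\right) = \left(-4\right) 105 = -420$)
$k{\left(C,A \right)} = \frac{1}{99}$
$k{\left(-144,-154 \right)} + Q{\left(136,J \right)} = \frac{1}{99} - 420 = - \frac{41579}{99}$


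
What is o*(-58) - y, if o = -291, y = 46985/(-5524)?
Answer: 93281057/5524 ≈ 16887.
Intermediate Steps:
y = -46985/5524 (y = 46985*(-1/5524) = -46985/5524 ≈ -8.5056)
o*(-58) - y = -291*(-58) - 1*(-46985/5524) = 16878 + 46985/5524 = 93281057/5524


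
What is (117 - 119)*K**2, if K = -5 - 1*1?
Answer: -72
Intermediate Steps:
K = -6 (K = -5 - 1 = -6)
(117 - 119)*K**2 = (117 - 119)*(-6)**2 = -2*36 = -72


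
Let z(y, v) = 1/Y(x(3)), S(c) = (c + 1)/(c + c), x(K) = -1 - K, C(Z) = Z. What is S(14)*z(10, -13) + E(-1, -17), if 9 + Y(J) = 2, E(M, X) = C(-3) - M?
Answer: -407/196 ≈ -2.0765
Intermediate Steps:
E(M, X) = -3 - M
Y(J) = -7 (Y(J) = -9 + 2 = -7)
S(c) = (1 + c)/(2*c) (S(c) = (1 + c)/((2*c)) = (1 + c)*(1/(2*c)) = (1 + c)/(2*c))
z(y, v) = -1/7 (z(y, v) = 1/(-7) = -1/7)
S(14)*z(10, -13) + E(-1, -17) = ((1/2)*(1 + 14)/14)*(-1/7) + (-3 - 1*(-1)) = ((1/2)*(1/14)*15)*(-1/7) + (-3 + 1) = (15/28)*(-1/7) - 2 = -15/196 - 2 = -407/196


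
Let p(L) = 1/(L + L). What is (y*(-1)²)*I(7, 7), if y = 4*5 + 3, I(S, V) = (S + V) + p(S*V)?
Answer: 31579/98 ≈ 322.23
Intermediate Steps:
p(L) = 1/(2*L)
I(S, V) = S + V + 1/(2*S*V) (I(S, V) = (S + V) + 1/(2*((S*V))) = (S + V) + (1/(S*V))/2 = (S + V) + 1/(2*S*V) = S + V + 1/(2*S*V))
y = 23 (y = 20 + 3 = 23)
(y*(-1)²)*I(7, 7) = (23*(-1)²)*(7 + 7 + (½)/(7*7)) = (23*1)*(7 + 7 + (½)*(⅐)*(⅐)) = 23*(7 + 7 + 1/98) = 23*(1373/98) = 31579/98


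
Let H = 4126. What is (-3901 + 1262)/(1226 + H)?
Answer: -2639/5352 ≈ -0.49309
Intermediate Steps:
(-3901 + 1262)/(1226 + H) = (-3901 + 1262)/(1226 + 4126) = -2639/5352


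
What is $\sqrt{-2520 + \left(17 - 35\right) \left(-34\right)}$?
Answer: $6 i \sqrt{53} \approx 43.681 i$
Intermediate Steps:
$\sqrt{-2520 + \left(17 - 35\right) \left(-34\right)} = \sqrt{-2520 - -612} = \sqrt{-2520 + 612} = \sqrt{-1908} = 6 i \sqrt{53}$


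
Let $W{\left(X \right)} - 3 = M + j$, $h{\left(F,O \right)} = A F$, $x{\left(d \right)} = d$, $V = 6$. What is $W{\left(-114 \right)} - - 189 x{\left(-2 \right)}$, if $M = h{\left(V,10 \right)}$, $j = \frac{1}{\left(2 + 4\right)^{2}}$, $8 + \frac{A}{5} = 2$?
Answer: $- \frac{19979}{36} \approx -554.97$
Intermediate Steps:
$A = -30$ ($A = -40 + 5 \cdot 2 = -40 + 10 = -30$)
$j = \frac{1}{36}$ ($j = \frac{1}{6^{2}} = \frac{1}{36} \approx 0.027778$)
$h{\left(F,O \right)} = - 30 F$
$M = -180$ ($M = \left(-30\right) 6 = -180$)
$W{\left(X \right)} = - \frac{6371}{36}$ ($W{\left(X \right)} = 3 + \left(-180 + \frac{1}{36}\right) = 3 - \frac{6479}{36} = - \frac{6371}{36}$)
$W{\left(-114 \right)} - - 189 x{\left(-2 \right)} = - \frac{6371}{36} - \left(-189\right) \left(-2\right) = - \frac{6371}{36} - 378 = - \frac{19979}{36}$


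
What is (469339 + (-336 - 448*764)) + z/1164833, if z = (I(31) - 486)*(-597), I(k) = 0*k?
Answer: 147620741065/1164833 ≈ 1.2673e+5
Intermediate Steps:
I(k) = 0
z = 290142 (z = (0 - 486)*(-597) = -486*(-597) = 290142)
(469339 + (-336 - 448*764)) + z/1164833 = (469339 + (-336 - 448*764)) + 290142/1164833 = (469339 + (-336 - 342272)) + 290142*(1/1164833) = (469339 - 342608) + 290142/1164833 = 126731 + 290142/1164833 = 147620741065/1164833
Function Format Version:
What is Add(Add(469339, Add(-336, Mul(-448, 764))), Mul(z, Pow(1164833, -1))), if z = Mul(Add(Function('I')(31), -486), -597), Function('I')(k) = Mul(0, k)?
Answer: Rational(147620741065, 1164833) ≈ 1.2673e+5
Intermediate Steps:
Function('I')(k) = 0
z = 290142 (z = Mul(Add(0, -486), -597) = Mul(-486, -597) = 290142)
Add(Add(469339, Add(-336, Mul(-448, 764))), Mul(z, Pow(1164833, -1))) = Add(Add(469339, Add(-336, Mul(-448, 764))), Mul(290142, Pow(1164833, -1))) = Add(Add(469339, Add(-336, -342272)), Mul(290142, Rational(1, 1164833))) = Add(Add(469339, -342608), Rational(290142, 1164833)) = Add(126731, Rational(290142, 1164833)) = Rational(147620741065, 1164833)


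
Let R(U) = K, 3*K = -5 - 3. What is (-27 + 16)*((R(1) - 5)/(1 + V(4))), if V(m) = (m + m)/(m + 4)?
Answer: 253/6 ≈ 42.167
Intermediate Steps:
K = -8/3 (K = (-5 - 3)/3 = (1/3)*(-8) = -8/3 ≈ -2.6667)
R(U) = -8/3
V(m) = 2*m/(4 + m) (V(m) = (2*m)/(4 + m) = 2*m/(4 + m))
(-27 + 16)*((R(1) - 5)/(1 + V(4))) = (-27 + 16)*((-8/3 - 5)/(1 + 2*4/(4 + 4))) = -(-253)/(3*(1 + 2*4/8)) = -(-253)/(3*(1 + 2*4*(1/8))) = -(-253)/(3*(1 + 1)) = -(-253)/(3*2) = -11*(-23/6) = 253/6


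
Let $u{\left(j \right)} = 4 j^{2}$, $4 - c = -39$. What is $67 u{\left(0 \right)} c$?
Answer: $0$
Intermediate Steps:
$c = 43$ ($c = 4 - -39 = 4 + 39 = 43$)
$67 u{\left(0 \right)} c = 67 \cdot 4 \cdot 0^{2} \cdot 43 = 67 \cdot 4 \cdot 0 \cdot 43 = 67 \cdot 0 \cdot 43 = 0 \cdot 43 = 0$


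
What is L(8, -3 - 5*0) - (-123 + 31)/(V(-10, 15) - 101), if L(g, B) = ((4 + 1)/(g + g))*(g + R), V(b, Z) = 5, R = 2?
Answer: 13/6 ≈ 2.1667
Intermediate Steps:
L(g, B) = 5*(2 + g)/(2*g) (L(g, B) = ((4 + 1)/(g + g))*(g + 2) = (5/((2*g)))*(2 + g) = (5*(1/(2*g)))*(2 + g) = (5/(2*g))*(2 + g) = 5*(2 + g)/(2*g))
L(8, -3 - 5*0) - (-123 + 31)/(V(-10, 15) - 101) = (5/2 + 5/8) - (-123 + 31)/(5 - 101) = (5/2 + 5*(⅛)) - (-92)/(-96) = (5/2 + 5/8) - (-92)*(-1)/96 = 25/8 - 1*23/24 = 25/8 - 23/24 = 13/6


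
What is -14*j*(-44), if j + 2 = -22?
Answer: -14784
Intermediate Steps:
j = -24 (j = -2 - 22 = -24)
-14*j*(-44) = -14*(-24)*(-44) = 336*(-44) = -14784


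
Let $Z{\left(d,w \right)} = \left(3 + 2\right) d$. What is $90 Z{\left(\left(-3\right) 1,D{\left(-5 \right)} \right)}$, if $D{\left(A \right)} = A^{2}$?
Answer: $-1350$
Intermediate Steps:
$Z{\left(d,w \right)} = 5 d$
$90 Z{\left(\left(-3\right) 1,D{\left(-5 \right)} \right)} = 90 \cdot 5 \left(\left(-3\right) 1\right) = 90 \cdot 5 \left(-3\right) = 90 \left(-15\right) = -1350$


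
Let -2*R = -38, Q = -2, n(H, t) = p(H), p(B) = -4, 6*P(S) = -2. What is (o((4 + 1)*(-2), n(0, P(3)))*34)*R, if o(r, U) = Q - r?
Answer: 5168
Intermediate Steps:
P(S) = -⅓ (P(S) = (⅙)*(-2) = -⅓)
n(H, t) = -4
o(r, U) = -2 - r
R = 19 (R = -½*(-38) = 19)
(o((4 + 1)*(-2), n(0, P(3)))*34)*R = ((-2 - (4 + 1)*(-2))*34)*19 = ((-2 - 5*(-2))*34)*19 = ((-2 - 1*(-10))*34)*19 = ((-2 + 10)*34)*19 = (8*34)*19 = 272*19 = 5168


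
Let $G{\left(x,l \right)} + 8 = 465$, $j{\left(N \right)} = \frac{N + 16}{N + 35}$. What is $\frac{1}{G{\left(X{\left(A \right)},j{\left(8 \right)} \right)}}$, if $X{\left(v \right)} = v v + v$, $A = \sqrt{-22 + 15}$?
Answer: $\frac{1}{457} \approx 0.0021882$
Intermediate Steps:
$j{\left(N \right)} = \frac{16 + N}{35 + N}$
$A = i \sqrt{7}$ ($A = \sqrt{-7} = i \sqrt{7} \approx 2.6458 i$)
$X{\left(v \right)} = v + v^{2}$ ($X{\left(v \right)} = v^{2} + v = v + v^{2}$)
$G{\left(x,l \right)} = 457$ ($G{\left(x,l \right)} = -8 + 465 = 457$)
$\frac{1}{G{\left(X{\left(A \right)},j{\left(8 \right)} \right)}} = \frac{1}{457}$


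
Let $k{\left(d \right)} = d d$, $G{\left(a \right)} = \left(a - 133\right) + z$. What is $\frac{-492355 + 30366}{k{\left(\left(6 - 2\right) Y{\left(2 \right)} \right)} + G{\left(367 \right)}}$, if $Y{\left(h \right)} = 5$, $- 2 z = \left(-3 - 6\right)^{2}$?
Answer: $- \frac{923978}{1187} \approx -778.41$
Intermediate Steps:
$z = - \frac{81}{2}$ ($z = - \frac{\left(-3 - 6\right)^{2}}{2} = - \frac{\left(-9\right)^{2}}{2} = \left(- \frac{1}{2}\right) 81 = - \frac{81}{2} \approx -40.5$)
$G{\left(a \right)} = - \frac{347}{2} + a$ ($G{\left(a \right)} = \left(a - 133\right) - \frac{81}{2} = \left(-133 + a\right) - \frac{81}{2} = - \frac{347}{2} + a$)
$k{\left(d \right)} = d^{2}$
$\frac{-492355 + 30366}{k{\left(\left(6 - 2\right) Y{\left(2 \right)} \right)} + G{\left(367 \right)}} = \frac{-492355 + 30366}{\left(\left(6 - 2\right) 5\right)^{2} + \left(- \frac{347}{2} + 367\right)} = - \frac{461989}{\left(4 \cdot 5\right)^{2} + \frac{387}{2}} = - \frac{461989}{20^{2} + \frac{387}{2}} = - \frac{461989}{400 + \frac{387}{2}} = - \frac{461989}{\frac{1187}{2}} = \left(-461989\right) \frac{2}{1187} = - \frac{923978}{1187}$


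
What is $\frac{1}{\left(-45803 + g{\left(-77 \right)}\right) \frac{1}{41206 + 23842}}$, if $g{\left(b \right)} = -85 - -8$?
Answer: $- \frac{8131}{5735} \approx -1.4178$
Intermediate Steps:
$g{\left(b \right)} = -77$ ($g{\left(b \right)} = -85 + 8 = -77$)
$\frac{1}{\left(-45803 + g{\left(-77 \right)}\right) \frac{1}{41206 + 23842}} = \frac{1}{\left(-45803 - 77\right) \frac{1}{41206 + 23842}} = \frac{1}{\left(-45880\right) \frac{1}{65048}} = \frac{1}{- \frac{5735}{8131}} = - \frac{8131}{5735}$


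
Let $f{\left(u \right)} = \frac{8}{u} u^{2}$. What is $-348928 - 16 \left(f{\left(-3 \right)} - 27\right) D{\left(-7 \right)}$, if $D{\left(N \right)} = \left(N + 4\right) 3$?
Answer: $-356272$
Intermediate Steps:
$D{\left(N \right)} = 12 + 3 N$ ($D{\left(N \right)} = \left(4 + N\right) 3 = 12 + 3 N$)
$f{\left(u \right)} = 8 u$
$-348928 - 16 \left(f{\left(-3 \right)} - 27\right) D{\left(-7 \right)} = -348928 - 16 \left(8 \left(-3\right) - 27\right) \left(12 + 3 \left(-7\right)\right) = -348928 - 16 \left(-24 - 27\right) \left(12 - 21\right) = -348928 - 16 \left(\left(-51\right) \left(-9\right)\right) = -348928 - 16 \cdot 459 = -348928 - 7344 = -356272$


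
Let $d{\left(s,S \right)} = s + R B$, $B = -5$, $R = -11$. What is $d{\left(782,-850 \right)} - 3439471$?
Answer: $-3438634$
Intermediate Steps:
$d{\left(s,S \right)} = 55 + s$ ($d{\left(s,S \right)} = s - -55 = s + 55 = 55 + s$)
$d{\left(782,-850 \right)} - 3439471 = \left(55 + 782\right) - 3439471 = 837 - 3439471 = -3438634$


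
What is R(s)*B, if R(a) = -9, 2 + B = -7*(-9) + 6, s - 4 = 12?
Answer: -603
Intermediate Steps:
s = 16 (s = 4 + 12 = 16)
B = 67 (B = -2 + (-7*(-9) + 6) = -2 + (63 + 6) = -2 + 69 = 67)
R(s)*B = -9*67 = -603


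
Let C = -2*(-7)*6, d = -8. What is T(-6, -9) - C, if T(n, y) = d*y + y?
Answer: -21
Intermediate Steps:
T(n, y) = -7*y (T(n, y) = -8*y + y = -7*y)
C = 84 (C = 14*6 = 84)
T(-6, -9) - C = -7*(-9) - 1*84 = 63 - 84 = -21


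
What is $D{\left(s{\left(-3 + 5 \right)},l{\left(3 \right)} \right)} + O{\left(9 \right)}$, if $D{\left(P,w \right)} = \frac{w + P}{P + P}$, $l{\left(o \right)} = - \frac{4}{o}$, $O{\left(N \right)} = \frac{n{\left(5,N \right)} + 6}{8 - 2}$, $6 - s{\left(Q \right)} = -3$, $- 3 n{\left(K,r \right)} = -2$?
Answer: $\frac{83}{54} \approx 1.537$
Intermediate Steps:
$n{\left(K,r \right)} = \frac{2}{3}$ ($n{\left(K,r \right)} = \left(- \frac{1}{3}\right) \left(-2\right) = \frac{2}{3}$)
$s{\left(Q \right)} = 9$ ($s{\left(Q \right)} = 6 - -3 = 6 + 3 = 9$)
$O{\left(N \right)} = \frac{10}{9}$ ($O{\left(N \right)} = \frac{\frac{2}{3} + 6}{8 - 2} = \frac{20}{3 \cdot 6} = \frac{20}{3} \cdot \frac{1}{6} = \frac{10}{9}$)
$D{\left(P,w \right)} = \frac{P + w}{2 P}$
$D{\left(s{\left(-3 + 5 \right)},l{\left(3 \right)} \right)} + O{\left(9 \right)} = \frac{9 - \frac{4}{3}}{2 \cdot 9} + \frac{10}{9} = \frac{1}{2} \cdot \frac{1}{9} \left(9 - \frac{4}{3}\right) + \frac{10}{9} = \frac{1}{2} \cdot \frac{1}{9} \cdot \frac{23}{3} + \frac{10}{9} = \frac{23}{54} + \frac{10}{9} = \frac{83}{54}$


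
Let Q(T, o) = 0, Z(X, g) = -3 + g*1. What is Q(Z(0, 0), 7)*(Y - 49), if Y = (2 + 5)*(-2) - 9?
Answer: 0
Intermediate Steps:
Z(X, g) = -3 + g
Y = -23 (Y = 7*(-2) - 9 = -14 - 9 = -23)
Q(Z(0, 0), 7)*(Y - 49) = 0*(-23 - 49) = 0*(-72) = 0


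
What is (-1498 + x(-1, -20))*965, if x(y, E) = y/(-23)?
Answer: -33247145/23 ≈ -1.4455e+6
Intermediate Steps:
x(y, E) = -y/23 (x(y, E) = y*(-1/23) = -y/23)
(-1498 + x(-1, -20))*965 = (-1498 - 1/23*(-1))*965 = (-1498 + 1/23)*965 = -34453/23*965 = -33247145/23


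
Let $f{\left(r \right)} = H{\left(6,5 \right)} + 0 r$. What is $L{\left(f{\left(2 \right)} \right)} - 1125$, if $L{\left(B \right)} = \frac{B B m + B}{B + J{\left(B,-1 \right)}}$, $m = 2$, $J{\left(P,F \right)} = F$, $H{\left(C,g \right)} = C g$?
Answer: $- \frac{30795}{29} \approx -1061.9$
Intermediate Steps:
$f{\left(r \right)} = 30$ ($f{\left(r \right)} = 6 \cdot 5 + 0 r = 30 + 0 = 30$)
$L{\left(B \right)} = \frac{B + 2 B^{2}}{-1 + B}$ ($L{\left(B \right)} = \frac{B B 2 + B}{B - 1} = \frac{B^{2} \cdot 2 + B}{-1 + B} = \frac{2 B^{2} + B}{-1 + B} = \frac{B + 2 B^{2}}{-1 + B}$)
$L{\left(f{\left(2 \right)} \right)} - 1125 = \frac{30 \left(1 + 2 \cdot 30\right)}{-1 + 30} - 1125 = \frac{30 \left(1 + 60\right)}{29} - 1125 = 30 \cdot \frac{1}{29} \cdot 61 - 1125 = \frac{1830}{29} - 1125 = - \frac{30795}{29}$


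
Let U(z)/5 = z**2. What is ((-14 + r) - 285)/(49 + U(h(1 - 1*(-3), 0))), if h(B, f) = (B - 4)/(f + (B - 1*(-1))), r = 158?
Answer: -141/49 ≈ -2.8776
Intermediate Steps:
h(B, f) = (-4 + B)/(1 + B + f) (h(B, f) = (-4 + B)/(f + (B + 1)) = (-4 + B)/(f + (1 + B)) = (-4 + B)/(1 + B + f))
U(z) = 5*z**2
((-14 + r) - 285)/(49 + U(h(1 - 1*(-3), 0))) = ((-14 + 158) - 285)/(49 + 5*((-4 + (1 - 1*(-3)))/(1 + (1 - 1*(-3)) + 0))**2) = (144 - 285)/(49 + 5*((-4 + (1 + 3))/(1 + (1 + 3) + 0))**2) = -141/(49 + 5*((-4 + 4)/(1 + 4 + 0))**2) = -141/(49 + 5*(0/5)**2) = -141/(49 + 5*((1/5)*0)**2) = -141/(49 + 5*0**2) = -141/(49 + 5*0) = -141/(49 + 0) = -141/49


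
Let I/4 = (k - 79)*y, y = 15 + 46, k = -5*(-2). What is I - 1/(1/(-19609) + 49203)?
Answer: -16243736914945/964821626 ≈ -16836.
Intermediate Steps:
k = 10
y = 61
I = -16836 (I = 4*((10 - 79)*61) = 4*(-69*61) = 4*(-4209) = -16836)
I - 1/(1/(-19609) + 49203) = -16836 - 1/(1/(-19609) + 49203) = -16836 - 1/(-1/19609 + 49203) = -16836 - 1/964821626/19609 = -16836 - 1*19609/964821626 = -16836 - 19609/964821626 = -16243736914945/964821626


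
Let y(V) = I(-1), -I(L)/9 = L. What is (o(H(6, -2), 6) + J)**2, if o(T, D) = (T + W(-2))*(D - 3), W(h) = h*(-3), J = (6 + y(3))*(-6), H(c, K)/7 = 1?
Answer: 2601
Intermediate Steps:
I(L) = -9*L
y(V) = 9 (y(V) = -9*(-1) = 9)
H(c, K) = 7 (H(c, K) = 7*1 = 7)
J = -90 (J = (6 + 9)*(-6) = 15*(-6) = -90)
W(h) = -3*h
o(T, D) = (-3 + D)*(6 + T) (o(T, D) = (T - 3*(-2))*(D - 3) = (T + 6)*(-3 + D) = (6 + T)*(-3 + D) = (-3 + D)*(6 + T))
(o(H(6, -2), 6) + J)**2 = ((-18 - 3*7 + 6*6 + 6*7) - 90)**2 = ((-18 - 21 + 36 + 42) - 90)**2 = (39 - 90)**2 = (-51)**2 = 2601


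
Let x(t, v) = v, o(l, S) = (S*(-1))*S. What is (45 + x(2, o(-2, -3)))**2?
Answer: 1296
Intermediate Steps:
o(l, S) = -S**2 (o(l, S) = (-S)*S = -S**2)
(45 + x(2, o(-2, -3)))**2 = (45 - 1*(-3)**2)**2 = (45 - 1*9)**2 = (45 - 9)**2 = 36**2 = 1296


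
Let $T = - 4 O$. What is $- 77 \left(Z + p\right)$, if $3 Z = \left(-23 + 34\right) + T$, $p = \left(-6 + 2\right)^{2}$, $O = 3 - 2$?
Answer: $- \frac{4235}{3} \approx -1411.7$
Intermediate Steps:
$O = 1$
$T = -4$ ($T = \left(-4\right) 1 = -4$)
$p = 16$ ($p = \left(-4\right)^{2} = 16$)
$Z = \frac{7}{3}$ ($Z = \frac{\left(-23 + 34\right) - 4}{3} = \frac{11 - 4}{3} = \frac{1}{3} \cdot 7 = \frac{7}{3} \approx 2.3333$)
$- 77 \left(Z + p\right) = - 77 \left(\frac{7}{3} + 16\right) = \left(-77\right) \frac{55}{3} = - \frac{4235}{3}$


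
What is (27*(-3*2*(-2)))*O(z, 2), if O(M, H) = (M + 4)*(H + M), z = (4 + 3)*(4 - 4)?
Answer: 2592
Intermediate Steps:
z = 0 (z = 7*0 = 0)
O(M, H) = (4 + M)*(H + M)
(27*(-3*2*(-2)))*O(z, 2) = (27*(-3*2*(-2)))*(0² + 4*2 + 4*0 + 2*0) = (27*(-6*(-2)))*(0 + 8 + 0 + 0) = (27*12)*8 = 324*8 = 2592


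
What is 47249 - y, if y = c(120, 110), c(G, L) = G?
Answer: 47129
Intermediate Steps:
y = 120
47249 - y = 47249 - 1*120 = 47249 - 120 = 47129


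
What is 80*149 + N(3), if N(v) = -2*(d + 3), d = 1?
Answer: 11912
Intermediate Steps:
N(v) = -8 (N(v) = -2*(1 + 3) = -2*4 = -8)
80*149 + N(3) = 80*149 - 8 = 11920 - 8 = 11912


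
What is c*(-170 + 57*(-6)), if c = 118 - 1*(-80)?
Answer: -101376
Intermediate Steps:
c = 198 (c = 118 + 80 = 198)
c*(-170 + 57*(-6)) = 198*(-170 + 57*(-6)) = 198*(-170 - 342) = 198*(-512) = -101376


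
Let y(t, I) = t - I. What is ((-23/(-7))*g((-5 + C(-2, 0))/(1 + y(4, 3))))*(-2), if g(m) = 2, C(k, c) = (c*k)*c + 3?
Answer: -92/7 ≈ -13.143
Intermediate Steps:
C(k, c) = 3 + k*c² (C(k, c) = k*c² + 3 = 3 + k*c²)
((-23/(-7))*g((-5 + C(-2, 0))/(1 + y(4, 3))))*(-2) = (-23/(-7)*2)*(-2) = (-23*(-⅐)*2)*(-2) = ((23/7)*2)*(-2) = (46/7)*(-2) = -92/7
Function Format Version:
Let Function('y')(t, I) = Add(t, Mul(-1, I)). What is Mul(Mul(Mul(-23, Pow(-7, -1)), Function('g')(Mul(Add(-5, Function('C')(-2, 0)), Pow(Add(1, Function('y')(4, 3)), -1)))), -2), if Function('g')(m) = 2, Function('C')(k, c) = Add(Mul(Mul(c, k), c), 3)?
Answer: Rational(-92, 7) ≈ -13.143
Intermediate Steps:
Function('C')(k, c) = Add(3, Mul(k, Pow(c, 2))) (Function('C')(k, c) = Add(Mul(k, Pow(c, 2)), 3) = Add(3, Mul(k, Pow(c, 2))))
Mul(Mul(Mul(-23, Pow(-7, -1)), Function('g')(Mul(Add(-5, Function('C')(-2, 0)), Pow(Add(1, Function('y')(4, 3)), -1)))), -2) = Mul(Mul(Mul(-23, Pow(-7, -1)), 2), -2) = Mul(Mul(Mul(-23, Rational(-1, 7)), 2), -2) = Mul(Mul(Rational(23, 7), 2), -2) = Mul(Rational(46, 7), -2) = Rational(-92, 7)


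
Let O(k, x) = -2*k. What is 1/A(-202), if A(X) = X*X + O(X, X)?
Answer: 1/41208 ≈ 2.4267e-5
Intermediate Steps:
A(X) = X² - 2*X (A(X) = X*X - 2*X = X² - 2*X)
1/A(-202) = 1/(-202*(-2 - 202)) = 1/(-202*(-204)) = 1/41208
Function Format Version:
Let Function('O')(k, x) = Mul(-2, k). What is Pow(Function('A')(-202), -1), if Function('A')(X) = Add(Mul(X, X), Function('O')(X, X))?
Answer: Rational(1, 41208) ≈ 2.4267e-5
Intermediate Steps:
Function('A')(X) = Add(Pow(X, 2), Mul(-2, X)) (Function('A')(X) = Add(Mul(X, X), Mul(-2, X)) = Add(Pow(X, 2), Mul(-2, X)))
Pow(Function('A')(-202), -1) = Pow(Mul(-202, Add(-2, -202)), -1) = Pow(Mul(-202, -204), -1) = Pow(41208, -1) = Rational(1, 41208)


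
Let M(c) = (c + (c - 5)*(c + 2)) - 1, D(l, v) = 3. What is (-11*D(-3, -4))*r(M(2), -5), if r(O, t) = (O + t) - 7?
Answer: 759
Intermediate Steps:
M(c) = -1 + c + (-5 + c)*(2 + c) (M(c) = (c + (-5 + c)*(2 + c)) - 1 = -1 + c + (-5 + c)*(2 + c))
r(O, t) = -7 + O + t
(-11*D(-3, -4))*r(M(2), -5) = (-11*3)*(-7 + (-11 + 2² - 2*2) - 5) = -33*(-7 + (-11 + 4 - 4) - 5) = -33*(-7 - 11 - 5) = -33*(-23) = 759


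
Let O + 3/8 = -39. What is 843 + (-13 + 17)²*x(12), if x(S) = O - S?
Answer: 21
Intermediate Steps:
O = -315/8 (O = -3/8 - 39 = -315/8 ≈ -39.375)
x(S) = -315/8 - S
843 + (-13 + 17)²*x(12) = 843 + (-13 + 17)²*(-315/8 - 1*12) = 843 + 4²*(-315/8 - 12) = 843 + 16*(-411/8) = 843 - 822 = 21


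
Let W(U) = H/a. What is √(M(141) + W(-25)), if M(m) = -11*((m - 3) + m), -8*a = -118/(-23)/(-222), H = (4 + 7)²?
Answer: √135123747/59 ≈ 197.02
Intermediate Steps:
H = 121 (H = 11² = 121)
a = 59/20424 (a = -(-118/(-23))/(8*(-222)) = -(-118*(-1/23))*(-1)/(8*222) = -59*(-1)/(92*222) = -⅛*(-59/2553) = 59/20424 ≈ 0.0028888)
M(m) = 33 - 22*m (M(m) = -11*((-3 + m) + m) = -11*(-3 + 2*m) = 33 - 22*m)
W(U) = 2471304/59 (W(U) = 121/(59/20424) = 121*(20424/59) = 2471304/59)
√(M(141) + W(-25)) = √((33 - 22*141) + 2471304/59) = √((33 - 3102) + 2471304/59) = √(-3069 + 2471304/59) = √(2290233/59) = √135123747/59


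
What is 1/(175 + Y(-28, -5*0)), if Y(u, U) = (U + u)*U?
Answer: 1/175 ≈ 0.0057143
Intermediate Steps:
Y(u, U) = U*(U + u)
1/(175 + Y(-28, -5*0)) = 1/(175 + (-5*0)*(-5*0 - 28)) = 1/(175 + 0*(0 - 28)) = 1/(175 + 0*(-28)) = 1/(175 + 0) = 1/175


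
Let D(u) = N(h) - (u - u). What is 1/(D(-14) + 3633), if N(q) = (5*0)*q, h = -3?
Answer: 1/3633 ≈ 0.00027525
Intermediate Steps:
N(q) = 0 (N(q) = 0*q = 0)
D(u) = 0 (D(u) = 0 - (u - u) = 0 - 1*0 = 0 + 0 = 0)
1/(D(-14) + 3633) = 1/(0 + 3633) = 1/3633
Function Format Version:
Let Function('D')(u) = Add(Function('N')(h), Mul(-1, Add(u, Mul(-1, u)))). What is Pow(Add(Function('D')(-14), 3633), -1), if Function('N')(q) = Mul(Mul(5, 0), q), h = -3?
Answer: Rational(1, 3633) ≈ 0.00027525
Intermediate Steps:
Function('N')(q) = 0 (Function('N')(q) = Mul(0, q) = 0)
Function('D')(u) = 0 (Function('D')(u) = Add(0, Mul(-1, Add(u, Mul(-1, u)))) = Add(0, Mul(-1, 0)) = Add(0, 0) = 0)
Pow(Add(Function('D')(-14), 3633), -1) = Pow(Add(0, 3633), -1) = Pow(3633, -1) = Rational(1, 3633)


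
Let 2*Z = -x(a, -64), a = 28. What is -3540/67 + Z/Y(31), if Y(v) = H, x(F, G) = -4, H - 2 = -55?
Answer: -187754/3551 ≈ -52.874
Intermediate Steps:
H = -53 (H = 2 - 55 = -53)
Y(v) = -53
Z = 2 (Z = (-1*(-4))/2 = (½)*4 = 2)
-3540/67 + Z/Y(31) = -3540/67 + 2/(-53) = -3540*1/67 + 2*(-1/53) = -3540/67 - 2/53 = -187754/3551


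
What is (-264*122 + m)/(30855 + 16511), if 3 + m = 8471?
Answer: -11870/23683 ≈ -0.50120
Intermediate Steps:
m = 8468 (m = -3 + 8471 = 8468)
(-264*122 + m)/(30855 + 16511) = (-264*122 + 8468)/(30855 + 16511) = (-32208 + 8468)/47366 = -23740*1/47366 = -11870/23683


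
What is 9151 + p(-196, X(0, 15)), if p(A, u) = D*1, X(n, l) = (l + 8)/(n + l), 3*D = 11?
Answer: 27464/3 ≈ 9154.7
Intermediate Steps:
D = 11/3 (D = (⅓)*11 = 11/3 ≈ 3.6667)
X(n, l) = (8 + l)/(l + n)
p(A, u) = 11/3 (p(A, u) = (11/3)*1 = 11/3)
9151 + p(-196, X(0, 15)) = 9151 + 11/3 = 27464/3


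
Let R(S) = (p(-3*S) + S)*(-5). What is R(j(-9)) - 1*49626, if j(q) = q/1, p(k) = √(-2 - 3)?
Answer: -49581 - 5*I*√5 ≈ -49581.0 - 11.18*I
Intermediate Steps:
p(k) = I*√5 (p(k) = √(-5) = I*√5)
j(q) = q (j(q) = q*1 = q)
R(S) = -5*S - 5*I*√5 (R(S) = (I*√5 + S)*(-5) = (S + I*√5)*(-5) = -5*S - 5*I*√5)
R(j(-9)) - 1*49626 = (-5*(-9) - 5*I*√5) - 1*49626 = (45 - 5*I*√5) - 49626 = -49581 - 5*I*√5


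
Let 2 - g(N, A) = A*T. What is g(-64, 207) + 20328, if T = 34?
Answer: 13292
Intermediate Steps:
g(N, A) = 2 - 34*A (g(N, A) = 2 - A*34 = 2 - 34*A)
g(-64, 207) + 20328 = (2 - 34*207) + 20328 = (2 - 7038) + 20328 = -7036 + 20328 = 13292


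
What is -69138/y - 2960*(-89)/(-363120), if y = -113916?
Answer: -114809/968286 ≈ -0.11857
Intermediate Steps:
-69138/y - 2960*(-89)/(-363120) = -69138/(-113916) - 2960*(-89)/(-363120) = -69138*(-1/113916) + 263440*(-1/363120) = 11523/18986 - 37/51 = -114809/968286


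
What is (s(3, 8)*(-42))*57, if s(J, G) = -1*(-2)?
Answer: -4788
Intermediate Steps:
s(J, G) = 2
(s(3, 8)*(-42))*57 = (2*(-42))*57 = -84*57 = -4788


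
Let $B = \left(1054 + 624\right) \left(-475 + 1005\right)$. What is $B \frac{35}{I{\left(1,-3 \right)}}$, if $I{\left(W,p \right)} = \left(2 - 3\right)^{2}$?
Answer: $31126900$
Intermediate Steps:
$I{\left(W,p \right)} = 1$ ($I{\left(W,p \right)} = \left(-1\right)^{2} = 1$)
$B = 889340$ ($B = 1678 \cdot 530 = 889340$)
$B \frac{35}{I{\left(1,-3 \right)}} = 889340 \cdot \frac{35}{1} = 889340 \cdot 35 \cdot 1 = 889340 \cdot 35 = 31126900$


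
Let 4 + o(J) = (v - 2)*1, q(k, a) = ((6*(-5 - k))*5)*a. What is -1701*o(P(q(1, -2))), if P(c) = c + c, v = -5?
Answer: 18711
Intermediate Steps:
q(k, a) = a*(-150 - 30*k) (q(k, a) = ((-30 - 6*k)*5)*a = (-150 - 30*k)*a = a*(-150 - 30*k))
P(c) = 2*c
o(J) = -11 (o(J) = -4 + (-5 - 2)*1 = -4 - 7*1 = -4 - 7 = -11)
-1701*o(P(q(1, -2))) = -1701*(-11) = 18711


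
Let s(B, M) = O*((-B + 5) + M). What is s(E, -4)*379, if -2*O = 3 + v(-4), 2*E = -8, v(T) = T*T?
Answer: -36005/2 ≈ -18003.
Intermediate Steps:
v(T) = T**2
E = -4 (E = (1/2)*(-8) = -4)
O = -19/2 (O = -(3 + (-4)**2)/2 = -(3 + 16)/2 = -1/2*19 = -19/2 ≈ -9.5000)
s(B, M) = -95/2 - 19*M/2 + 19*B/2 (s(B, M) = -19*((-B + 5) + M)/2 = -19*((5 - B) + M)/2 = -19*(5 + M - B)/2 = -95/2 - 19*M/2 + 19*B/2)
s(E, -4)*379 = (-95/2 - 19/2*(-4) + (19/2)*(-4))*379 = (-95/2 + 38 - 38)*379 = -95/2*379 = -36005/2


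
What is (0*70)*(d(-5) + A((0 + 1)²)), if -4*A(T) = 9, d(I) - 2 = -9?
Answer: 0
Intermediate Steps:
d(I) = -7 (d(I) = 2 - 9 = -7)
A(T) = -9/4 (A(T) = -¼*9 = -9/4)
(0*70)*(d(-5) + A((0 + 1)²)) = (0*70)*(-7 - 9/4) = 0*(-37/4) = 0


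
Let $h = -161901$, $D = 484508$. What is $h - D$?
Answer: $-646409$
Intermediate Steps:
$h - D = -161901 - 484508 = -646409$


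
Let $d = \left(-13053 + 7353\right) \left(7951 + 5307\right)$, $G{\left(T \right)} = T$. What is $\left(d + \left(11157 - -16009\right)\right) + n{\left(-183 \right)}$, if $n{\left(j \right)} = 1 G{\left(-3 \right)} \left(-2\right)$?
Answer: $-75543428$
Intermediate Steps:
$n{\left(j \right)} = 6$ ($n{\left(j \right)} = 1 \left(-3\right) \left(-2\right) = \left(-3\right) \left(-2\right) = 6$)
$d = -75570600$ ($d = \left(-5700\right) 13258 = -75570600$)
$\left(d + \left(11157 - -16009\right)\right) + n{\left(-183 \right)} = \left(-75570600 + \left(11157 - -16009\right)\right) + 6 = \left(-75570600 + \left(11157 + 16009\right)\right) + 6 = \left(-75570600 + 27166\right) + 6 = -75543434 + 6 = -75543428$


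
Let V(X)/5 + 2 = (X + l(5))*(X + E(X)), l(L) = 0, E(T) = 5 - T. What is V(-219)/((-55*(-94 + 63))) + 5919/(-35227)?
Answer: -40662398/12012407 ≈ -3.3850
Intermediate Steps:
V(X) = -10 + 25*X (V(X) = -10 + 5*((X + 0)*(X + (5 - X))) = -10 + 5*(X*5) = -10 + 5*(5*X) = -10 + 25*X)
V(-219)/((-55*(-94 + 63))) + 5919/(-35227) = (-10 + 25*(-219))/((-55*(-94 + 63))) + 5919/(-35227) = (-10 - 5475)/((-55*(-31))) + 5919*(-1/35227) = -5485/1705 - 5919/35227 = -5485*1/1705 - 5919/35227 = -1097/341 - 5919/35227 = -40662398/12012407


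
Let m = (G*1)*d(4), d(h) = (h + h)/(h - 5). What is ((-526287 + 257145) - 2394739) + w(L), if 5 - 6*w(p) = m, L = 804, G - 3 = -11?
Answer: -15983345/6 ≈ -2.6639e+6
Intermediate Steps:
d(h) = 2*h/(-5 + h) (d(h) = (2*h)/(-5 + h) = 2*h/(-5 + h))
G = -8 (G = 3 - 11 = -8)
m = 64 (m = (-8*1)*(2*4/(-5 + 4)) = -16*4/(-1) = -16*4*(-1) = -8*(-8) = 64)
w(p) = -59/6 (w(p) = ⅚ - ⅙*64 = ⅚ - 32/3 = -59/6)
((-526287 + 257145) - 2394739) + w(L) = ((-526287 + 257145) - 2394739) - 59/6 = (-269142 - 2394739) - 59/6 = -2663881 - 59/6 = -15983345/6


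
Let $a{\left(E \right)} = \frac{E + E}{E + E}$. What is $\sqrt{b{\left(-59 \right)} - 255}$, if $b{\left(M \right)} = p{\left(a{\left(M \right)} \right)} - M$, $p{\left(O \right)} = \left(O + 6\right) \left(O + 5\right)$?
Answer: $i \sqrt{154} \approx 12.41 i$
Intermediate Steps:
$a{\left(E \right)} = 1$ ($a{\left(E \right)} = \frac{2 E}{2 E} = 2 E \frac{1}{2 E} = 1$)
$p{\left(O \right)} = \left(5 + O\right) \left(6 + O\right)$ ($p{\left(O \right)} = \left(6 + O\right) \left(5 + O\right) = \left(5 + O\right) \left(6 + O\right)$)
$b{\left(M \right)} = 42 - M$ ($b{\left(M \right)} = \left(30 + 1^{2} + 11 \cdot 1\right) - M = \left(30 + 1 + 11\right) - M = 42 - M$)
$\sqrt{b{\left(-59 \right)} - 255} = \sqrt{\left(42 - -59\right) - 255} = \sqrt{\left(42 + 59\right) - 255} = \sqrt{101 - 255} = \sqrt{-154} = i \sqrt{154}$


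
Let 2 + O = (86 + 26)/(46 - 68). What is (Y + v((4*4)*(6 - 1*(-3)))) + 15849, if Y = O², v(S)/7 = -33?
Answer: 1895862/121 ≈ 15668.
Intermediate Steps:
v(S) = -231 (v(S) = 7*(-33) = -231)
O = -78/11 (O = -2 + (86 + 26)/(46 - 68) = -2 + 112/(-22) = -2 + 112*(-1/22) = -2 - 56/11 = -78/11 ≈ -7.0909)
Y = 6084/121 (Y = (-78/11)² = 6084/121 ≈ 50.281)
(Y + v((4*4)*(6 - 1*(-3)))) + 15849 = (6084/121 - 231) + 15849 = -21867/121 + 15849 = 1895862/121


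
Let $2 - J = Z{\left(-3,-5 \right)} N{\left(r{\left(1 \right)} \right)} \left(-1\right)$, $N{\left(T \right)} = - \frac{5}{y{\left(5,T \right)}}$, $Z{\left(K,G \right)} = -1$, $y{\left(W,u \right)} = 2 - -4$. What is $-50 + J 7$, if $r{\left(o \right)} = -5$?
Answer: $- \frac{181}{6} \approx -30.167$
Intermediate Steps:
$y{\left(W,u \right)} = 6$ ($y{\left(W,u \right)} = 2 + 4 = 6$)
$N{\left(T \right)} = - \frac{5}{6}$
$J = \frac{17}{6}$ ($J = 2 - \left(-1\right) \left(- \frac{5}{6}\right) \left(-1\right) = 2 - \frac{5}{6} \left(-1\right) = 2 - - \frac{5}{6} = 2 + \frac{5}{6} = \frac{17}{6} \approx 2.8333$)
$-50 + J 7 = -50 + \frac{17}{6} \cdot 7 = -50 + \frac{119}{6} = - \frac{181}{6}$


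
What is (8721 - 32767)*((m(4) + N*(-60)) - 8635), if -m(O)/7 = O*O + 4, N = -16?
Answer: 187919490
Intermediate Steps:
m(O) = -28 - 7*O² (m(O) = -7*(O*O + 4) = -7*(O² + 4) = -7*(4 + O²) = -28 - 7*O²)
(8721 - 32767)*((m(4) + N*(-60)) - 8635) = (8721 - 32767)*(((-28 - 7*4²) - 16*(-60)) - 8635) = -24046*(((-28 - 7*16) + 960) - 8635) = -24046*(((-28 - 112) + 960) - 8635) = -24046*((-140 + 960) - 8635) = -24046*(820 - 8635) = -24046*(-7815) = 187919490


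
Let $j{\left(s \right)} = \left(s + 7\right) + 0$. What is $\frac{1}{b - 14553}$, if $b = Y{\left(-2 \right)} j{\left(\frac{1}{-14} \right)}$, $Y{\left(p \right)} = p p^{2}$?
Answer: $- \frac{7}{102259} \approx -6.8454 \cdot 10^{-5}$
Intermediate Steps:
$j{\left(s \right)} = 7 + s$ ($j{\left(s \right)} = \left(7 + s\right) + 0 = 7 + s$)
$Y{\left(p \right)} = p^{3}$
$b = - \frac{388}{7}$ ($b = \left(-2\right)^{3} \left(7 + \frac{1}{-14}\right) = - 8 \left(7 - \frac{1}{14}\right) = \left(-8\right) \frac{97}{14} = - \frac{388}{7} \approx -55.429$)
$\frac{1}{b - 14553} = \frac{1}{- \frac{388}{7} - 14553} = \frac{1}{- \frac{102259}{7}} = - \frac{7}{102259}$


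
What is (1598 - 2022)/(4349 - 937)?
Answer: -106/853 ≈ -0.12427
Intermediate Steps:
(1598 - 2022)/(4349 - 937) = -424/3412 = -424*1/3412 = -106/853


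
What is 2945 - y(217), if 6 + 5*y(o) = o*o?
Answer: -32358/5 ≈ -6471.6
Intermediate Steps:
y(o) = -6/5 + o**2/5 (y(o) = -6/5 + (o*o)/5 = -6/5 + o**2/5)
2945 - y(217) = 2945 - (-6/5 + (1/5)*217**2) = 2945 - (-6/5 + (1/5)*47089) = 2945 - (-6/5 + 47089/5) = 2945 - 1*47083/5 = 2945 - 47083/5 = -32358/5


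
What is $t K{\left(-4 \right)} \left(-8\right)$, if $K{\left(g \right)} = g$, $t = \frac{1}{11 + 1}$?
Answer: $\frac{8}{3} \approx 2.6667$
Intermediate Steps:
$t = \frac{1}{12} \approx 0.083333$
$t K{\left(-4 \right)} \left(-8\right) = \frac{1}{12} \left(-4\right) \left(-8\right) = \left(- \frac{1}{3}\right) \left(-8\right) = \frac{8}{3}$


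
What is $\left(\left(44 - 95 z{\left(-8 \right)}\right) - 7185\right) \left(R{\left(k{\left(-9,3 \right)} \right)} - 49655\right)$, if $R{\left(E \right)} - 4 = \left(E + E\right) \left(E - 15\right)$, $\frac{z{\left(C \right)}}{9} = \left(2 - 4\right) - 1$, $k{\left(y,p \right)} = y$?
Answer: $225226144$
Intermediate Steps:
$z{\left(C \right)} = -27$ ($z{\left(C \right)} = 9 \left(\left(2 - 4\right) - 1\right) = 9 \left(-2 - 1\right) = 9 \left(-3\right) = -27$)
$R{\left(E \right)} = 4 + 2 E \left(-15 + E\right)$ ($R{\left(E \right)} = 4 + \left(E + E\right) \left(E - 15\right) = 4 + 2 E \left(-15 + E\right)$)
$\left(\left(44 - 95 z{\left(-8 \right)}\right) - 7185\right) \left(R{\left(k{\left(-9,3 \right)} \right)} - 49655\right) = \left(\left(44 - -2565\right) - 7185\right) \left(\left(4 - -270 + 2 \left(-9\right)^{2}\right) - 49655\right) = \left(\left(44 + 2565\right) - 7185\right) \left(\left(4 + 270 + 2 \cdot 81\right) - 49655\right) = \left(2609 - 7185\right) \left(\left(4 + 270 + 162\right) - 49655\right) = - 4576 \left(436 - 49655\right) = \left(-4576\right) \left(-49219\right) = 225226144$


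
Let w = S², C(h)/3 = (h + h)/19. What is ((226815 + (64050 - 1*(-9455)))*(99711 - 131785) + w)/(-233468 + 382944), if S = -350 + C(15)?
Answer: -869319088720/13490209 ≈ -64441.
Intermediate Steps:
C(h) = 6*h/19 (C(h) = 3*((h + h)/19) = 3*((2*h)*(1/19)) = 3*(2*h/19) = 6*h/19)
S = -6560/19 (S = -350 + (6/19)*15 = -350 + 90/19 = -6560/19 ≈ -345.26)
w = 43033600/361 (w = (-6560/19)² = 43033600/361 ≈ 1.1921e+5)
((226815 + (64050 - 1*(-9455)))*(99711 - 131785) + w)/(-233468 + 382944) = ((226815 + (64050 - 1*(-9455)))*(99711 - 131785) + 43033600/361)/(-233468 + 382944) = ((226815 + (64050 + 9455))*(-32074) + 43033600/361)/149476 = ((226815 + 73505)*(-32074) + 43033600/361)*(1/149476) = (300320*(-32074) + 43033600/361)*(1/149476) = (-9632463680 + 43033600/361)*(1/149476) = -3477276354880/361*1/149476 = -869319088720/13490209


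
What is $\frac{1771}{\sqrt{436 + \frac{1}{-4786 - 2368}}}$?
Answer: $\frac{12397 \sqrt{455394878}}{3119143} \approx 84.816$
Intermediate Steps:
$\frac{1771}{\sqrt{436 + \frac{1}{-4786 - 2368}}} = \frac{1771}{\sqrt{436 + \frac{1}{-7154}}} = \frac{1771}{\sqrt{436 - \frac{1}{7154}}} = \frac{1771}{\sqrt{\frac{3119143}{7154}}} = \frac{1771}{\frac{1}{1022} \sqrt{455394878}} = 1771 \frac{7 \sqrt{455394878}}{3119143} = \frac{12397 \sqrt{455394878}}{3119143}$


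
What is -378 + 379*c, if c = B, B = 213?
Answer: 80349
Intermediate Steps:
c = 213
-378 + 379*c = -378 + 379*213 = -378 + 80727 = 80349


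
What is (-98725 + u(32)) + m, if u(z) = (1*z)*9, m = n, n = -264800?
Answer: -363237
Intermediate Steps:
m = -264800
u(z) = 9*z (u(z) = z*9 = 9*z)
(-98725 + u(32)) + m = (-98725 + 9*32) - 264800 = (-98725 + 288) - 264800 = -98437 - 264800 = -363237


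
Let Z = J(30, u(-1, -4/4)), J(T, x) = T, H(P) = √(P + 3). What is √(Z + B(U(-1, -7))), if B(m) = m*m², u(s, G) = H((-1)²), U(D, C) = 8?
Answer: √542 ≈ 23.281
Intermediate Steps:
H(P) = √(3 + P)
u(s, G) = 2 (u(s, G) = √(3 + (-1)²) = √(3 + 1) = √4 = 2)
Z = 30
B(m) = m³
√(Z + B(U(-1, -7))) = √(30 + 8³) = √(30 + 512) = √542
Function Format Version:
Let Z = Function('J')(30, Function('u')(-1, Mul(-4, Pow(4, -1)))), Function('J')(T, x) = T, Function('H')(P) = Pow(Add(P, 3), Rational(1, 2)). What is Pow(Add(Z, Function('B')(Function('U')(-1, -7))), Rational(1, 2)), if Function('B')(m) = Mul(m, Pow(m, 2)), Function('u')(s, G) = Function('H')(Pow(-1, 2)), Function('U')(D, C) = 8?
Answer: Pow(542, Rational(1, 2)) ≈ 23.281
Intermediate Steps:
Function('H')(P) = Pow(Add(3, P), Rational(1, 2))
Function('u')(s, G) = 2 (Function('u')(s, G) = Pow(Add(3, Pow(-1, 2)), Rational(1, 2)) = Pow(Add(3, 1), Rational(1, 2)) = Pow(4, Rational(1, 2)) = 2)
Z = 30
Function('B')(m) = Pow(m, 3)
Pow(Add(Z, Function('B')(Function('U')(-1, -7))), Rational(1, 2)) = Pow(Add(30, Pow(8, 3)), Rational(1, 2)) = Pow(Add(30, 512), Rational(1, 2)) = Pow(542, Rational(1, 2))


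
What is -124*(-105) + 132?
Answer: 13152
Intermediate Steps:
-124*(-105) + 132 = 13020 + 132 = 13152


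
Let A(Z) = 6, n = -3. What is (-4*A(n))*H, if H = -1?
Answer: 24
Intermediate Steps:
(-4*A(n))*H = -4*6*(-1) = -24*(-1) = 24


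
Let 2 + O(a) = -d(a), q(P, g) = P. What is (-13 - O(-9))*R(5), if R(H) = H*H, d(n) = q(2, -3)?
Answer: -225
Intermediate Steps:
d(n) = 2
R(H) = H**2
O(a) = -4 (O(a) = -2 - 1*2 = -2 - 2 = -4)
(-13 - O(-9))*R(5) = (-13 - 1*(-4))*5**2 = (-13 + 4)*25 = -9*25 = -225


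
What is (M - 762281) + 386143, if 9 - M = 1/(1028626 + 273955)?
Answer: -489938488950/1302581 ≈ -3.7613e+5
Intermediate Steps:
M = 11723228/1302581 (M = 9 - 1/(1028626 + 273955) = 9 - 1/1302581 = 11723228/1302581 ≈ 9.0000)
(M - 762281) + 386143 = (11723228/1302581 - 762281) + 386143 = -992921024033/1302581 + 386143 = -489938488950/1302581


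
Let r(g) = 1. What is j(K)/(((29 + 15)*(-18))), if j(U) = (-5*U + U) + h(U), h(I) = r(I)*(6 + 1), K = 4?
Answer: 1/88 ≈ 0.011364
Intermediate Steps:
h(I) = 7 (h(I) = 1*(6 + 1) = 1*7 = 7)
j(U) = 7 - 4*U (j(U) = (-5*U + U) + 7 = -4*U + 7 = 7 - 4*U)
j(K)/(((29 + 15)*(-18))) = (7 - 4*4)/(((29 + 15)*(-18))) = (7 - 16)/((44*(-18))) = -9/(-792) = -1/792*(-9) = 1/88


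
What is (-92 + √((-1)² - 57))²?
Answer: 8408 - 368*I*√14 ≈ 8408.0 - 1376.9*I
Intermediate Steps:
(-92 + √((-1)² - 57))² = (-92 + √(1 - 57))² = (-92 + √(-56))² = (-92 + 2*I*√14)²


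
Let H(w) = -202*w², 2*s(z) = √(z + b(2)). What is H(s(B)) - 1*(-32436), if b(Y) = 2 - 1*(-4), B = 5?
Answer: 63761/2 ≈ 31881.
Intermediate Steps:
b(Y) = 6 (b(Y) = 2 + 4 = 6)
s(z) = √(6 + z)/2 (s(z) = √(z + 6)/2 = √(6 + z)/2)
H(s(B)) - 1*(-32436) = -202*(√(6 + 5)/2)² - 1*(-32436) = -202*(√11/2)² + 32436 = -202*11/4 + 32436 = -1111/2 + 32436 = 63761/2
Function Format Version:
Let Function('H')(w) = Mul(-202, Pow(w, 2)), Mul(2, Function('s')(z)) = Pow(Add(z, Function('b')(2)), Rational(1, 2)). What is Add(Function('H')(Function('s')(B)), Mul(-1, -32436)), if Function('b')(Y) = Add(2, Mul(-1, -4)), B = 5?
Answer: Rational(63761, 2) ≈ 31881.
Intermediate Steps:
Function('b')(Y) = 6 (Function('b')(Y) = Add(2, 4) = 6)
Function('s')(z) = Mul(Rational(1, 2), Pow(Add(6, z), Rational(1, 2))) (Function('s')(z) = Mul(Rational(1, 2), Pow(Add(z, 6), Rational(1, 2))) = Mul(Rational(1, 2), Pow(Add(6, z), Rational(1, 2))))
Add(Function('H')(Function('s')(B)), Mul(-1, -32436)) = Add(Mul(-202, Pow(Mul(Rational(1, 2), Pow(Add(6, 5), Rational(1, 2))), 2)), Mul(-1, -32436)) = Add(Mul(-202, Pow(Mul(Rational(1, 2), Pow(11, Rational(1, 2))), 2)), 32436) = Add(Mul(-202, Rational(11, 4)), 32436) = Add(Rational(-1111, 2), 32436) = Rational(63761, 2)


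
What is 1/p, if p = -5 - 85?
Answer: -1/90 ≈ -0.011111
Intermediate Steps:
p = -90
1/p = 1/(-90) = -1/90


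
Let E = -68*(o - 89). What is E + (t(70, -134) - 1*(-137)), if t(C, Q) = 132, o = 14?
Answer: 5369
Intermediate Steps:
E = 5100 (E = -68*(14 - 89) = -68*(-75) = 5100)
E + (t(70, -134) - 1*(-137)) = 5100 + (132 - 1*(-137)) = 5100 + (132 + 137) = 5100 + 269 = 5369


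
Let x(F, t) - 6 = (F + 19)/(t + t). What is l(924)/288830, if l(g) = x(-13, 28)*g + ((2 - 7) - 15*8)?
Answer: 2759/144415 ≈ 0.019105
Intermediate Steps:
x(F, t) = 6 + (19 + F)/(2*t) (x(F, t) = 6 + (F + 19)/(t + t) = 6 + (19 + F)/((2*t)) = 6 + (19 + F)*(1/(2*t)) = 6 + (19 + F)/(2*t))
l(g) = -125 + 171*g/28 (l(g) = ((½)*(19 - 13 + 12*28)/28)*g + ((2 - 7) - 15*8) = ((½)*(1/28)*(19 - 13 + 336))*g + (-5 - 120) = ((½)*(1/28)*342)*g - 125 = 171*g/28 - 125 = -125 + 171*g/28)
l(924)/288830 = (-125 + (171/28)*924)/288830 = (-125 + 5643)*(1/288830) = 5518*(1/288830) = 2759/144415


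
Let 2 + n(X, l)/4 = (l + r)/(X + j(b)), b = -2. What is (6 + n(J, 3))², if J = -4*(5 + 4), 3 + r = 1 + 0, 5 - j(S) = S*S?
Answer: 5476/1225 ≈ 4.4702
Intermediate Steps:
j(S) = 5 - S² (j(S) = 5 - S*S = 5 - S²)
r = -2 (r = -3 + (1 + 0) = -3 + 1 = -2)
J = -36 (J = -4*9 = -36)
n(X, l) = -8 + 4*(-2 + l)/(1 + X) (n(X, l) = -8 + 4*((l - 2)/(X + (5 - 1*(-2)²))) = -8 + 4*((-2 + l)/(X + (5 - 1*4))) = -8 + 4*((-2 + l)/(X + (5 - 4))) = -8 + 4*((-2 + l)/(X + 1)) = -8 + 4*((-2 + l)/(1 + X)) = -8 + 4*(-2 + l)/(1 + X))
(6 + n(J, 3))² = (6 + 4*(-4 + 3 - 2*(-36))/(1 - 36))² = (6 + 4*(-4 + 3 + 72)/(-35))² = (6 + 4*(-1/35)*71)² = (6 - 284/35)² = (-74/35)² = 5476/1225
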